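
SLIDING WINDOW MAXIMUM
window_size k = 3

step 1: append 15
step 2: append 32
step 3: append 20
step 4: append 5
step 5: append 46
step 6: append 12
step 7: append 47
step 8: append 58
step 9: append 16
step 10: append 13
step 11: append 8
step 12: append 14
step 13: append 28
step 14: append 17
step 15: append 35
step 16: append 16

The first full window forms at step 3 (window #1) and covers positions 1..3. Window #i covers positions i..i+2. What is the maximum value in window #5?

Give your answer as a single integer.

Answer: 47

Derivation:
step 1: append 15 -> window=[15] (not full yet)
step 2: append 32 -> window=[15, 32] (not full yet)
step 3: append 20 -> window=[15, 32, 20] -> max=32
step 4: append 5 -> window=[32, 20, 5] -> max=32
step 5: append 46 -> window=[20, 5, 46] -> max=46
step 6: append 12 -> window=[5, 46, 12] -> max=46
step 7: append 47 -> window=[46, 12, 47] -> max=47
Window #5 max = 47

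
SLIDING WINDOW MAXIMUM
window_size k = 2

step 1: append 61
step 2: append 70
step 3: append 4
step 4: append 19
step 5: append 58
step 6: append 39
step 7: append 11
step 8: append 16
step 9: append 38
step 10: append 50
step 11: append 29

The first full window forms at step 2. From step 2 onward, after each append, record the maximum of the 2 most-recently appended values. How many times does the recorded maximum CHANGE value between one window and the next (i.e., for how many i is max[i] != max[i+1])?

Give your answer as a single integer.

step 1: append 61 -> window=[61] (not full yet)
step 2: append 70 -> window=[61, 70] -> max=70
step 3: append 4 -> window=[70, 4] -> max=70
step 4: append 19 -> window=[4, 19] -> max=19
step 5: append 58 -> window=[19, 58] -> max=58
step 6: append 39 -> window=[58, 39] -> max=58
step 7: append 11 -> window=[39, 11] -> max=39
step 8: append 16 -> window=[11, 16] -> max=16
step 9: append 38 -> window=[16, 38] -> max=38
step 10: append 50 -> window=[38, 50] -> max=50
step 11: append 29 -> window=[50, 29] -> max=50
Recorded maximums: 70 70 19 58 58 39 16 38 50 50
Changes between consecutive maximums: 6

Answer: 6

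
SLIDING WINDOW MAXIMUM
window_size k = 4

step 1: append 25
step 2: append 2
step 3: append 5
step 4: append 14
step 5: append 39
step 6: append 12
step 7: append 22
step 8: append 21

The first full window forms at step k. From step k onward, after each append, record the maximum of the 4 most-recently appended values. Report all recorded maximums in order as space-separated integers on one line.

Answer: 25 39 39 39 39

Derivation:
step 1: append 25 -> window=[25] (not full yet)
step 2: append 2 -> window=[25, 2] (not full yet)
step 3: append 5 -> window=[25, 2, 5] (not full yet)
step 4: append 14 -> window=[25, 2, 5, 14] -> max=25
step 5: append 39 -> window=[2, 5, 14, 39] -> max=39
step 6: append 12 -> window=[5, 14, 39, 12] -> max=39
step 7: append 22 -> window=[14, 39, 12, 22] -> max=39
step 8: append 21 -> window=[39, 12, 22, 21] -> max=39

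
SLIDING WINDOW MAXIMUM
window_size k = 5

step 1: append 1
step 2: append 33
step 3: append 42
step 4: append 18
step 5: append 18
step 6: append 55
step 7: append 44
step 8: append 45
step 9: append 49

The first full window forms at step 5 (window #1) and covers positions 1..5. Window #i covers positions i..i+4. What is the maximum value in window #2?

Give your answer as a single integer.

Answer: 55

Derivation:
step 1: append 1 -> window=[1] (not full yet)
step 2: append 33 -> window=[1, 33] (not full yet)
step 3: append 42 -> window=[1, 33, 42] (not full yet)
step 4: append 18 -> window=[1, 33, 42, 18] (not full yet)
step 5: append 18 -> window=[1, 33, 42, 18, 18] -> max=42
step 6: append 55 -> window=[33, 42, 18, 18, 55] -> max=55
Window #2 max = 55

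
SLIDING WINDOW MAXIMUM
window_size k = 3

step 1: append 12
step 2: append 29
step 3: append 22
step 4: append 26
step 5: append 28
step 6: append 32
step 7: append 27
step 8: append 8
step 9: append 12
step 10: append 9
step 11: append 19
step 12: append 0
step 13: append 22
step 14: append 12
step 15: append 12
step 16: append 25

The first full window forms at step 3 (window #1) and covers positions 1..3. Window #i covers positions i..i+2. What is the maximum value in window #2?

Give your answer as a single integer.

step 1: append 12 -> window=[12] (not full yet)
step 2: append 29 -> window=[12, 29] (not full yet)
step 3: append 22 -> window=[12, 29, 22] -> max=29
step 4: append 26 -> window=[29, 22, 26] -> max=29
Window #2 max = 29

Answer: 29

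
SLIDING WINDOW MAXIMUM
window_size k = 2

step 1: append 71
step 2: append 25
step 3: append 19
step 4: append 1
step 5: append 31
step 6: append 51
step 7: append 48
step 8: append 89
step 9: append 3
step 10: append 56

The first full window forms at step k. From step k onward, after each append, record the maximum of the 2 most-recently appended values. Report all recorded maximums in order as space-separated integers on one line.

Answer: 71 25 19 31 51 51 89 89 56

Derivation:
step 1: append 71 -> window=[71] (not full yet)
step 2: append 25 -> window=[71, 25] -> max=71
step 3: append 19 -> window=[25, 19] -> max=25
step 4: append 1 -> window=[19, 1] -> max=19
step 5: append 31 -> window=[1, 31] -> max=31
step 6: append 51 -> window=[31, 51] -> max=51
step 7: append 48 -> window=[51, 48] -> max=51
step 8: append 89 -> window=[48, 89] -> max=89
step 9: append 3 -> window=[89, 3] -> max=89
step 10: append 56 -> window=[3, 56] -> max=56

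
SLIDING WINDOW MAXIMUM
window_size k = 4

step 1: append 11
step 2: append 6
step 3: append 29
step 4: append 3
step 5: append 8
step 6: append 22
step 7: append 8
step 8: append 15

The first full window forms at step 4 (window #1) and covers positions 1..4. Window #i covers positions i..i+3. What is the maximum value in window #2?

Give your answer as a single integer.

Answer: 29

Derivation:
step 1: append 11 -> window=[11] (not full yet)
step 2: append 6 -> window=[11, 6] (not full yet)
step 3: append 29 -> window=[11, 6, 29] (not full yet)
step 4: append 3 -> window=[11, 6, 29, 3] -> max=29
step 5: append 8 -> window=[6, 29, 3, 8] -> max=29
Window #2 max = 29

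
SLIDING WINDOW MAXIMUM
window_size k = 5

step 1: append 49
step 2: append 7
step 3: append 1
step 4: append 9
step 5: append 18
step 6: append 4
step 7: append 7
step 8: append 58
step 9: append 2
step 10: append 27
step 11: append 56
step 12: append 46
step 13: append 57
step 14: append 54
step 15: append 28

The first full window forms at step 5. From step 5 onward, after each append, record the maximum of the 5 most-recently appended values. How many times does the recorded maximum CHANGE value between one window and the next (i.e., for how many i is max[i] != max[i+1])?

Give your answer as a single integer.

Answer: 3

Derivation:
step 1: append 49 -> window=[49] (not full yet)
step 2: append 7 -> window=[49, 7] (not full yet)
step 3: append 1 -> window=[49, 7, 1] (not full yet)
step 4: append 9 -> window=[49, 7, 1, 9] (not full yet)
step 5: append 18 -> window=[49, 7, 1, 9, 18] -> max=49
step 6: append 4 -> window=[7, 1, 9, 18, 4] -> max=18
step 7: append 7 -> window=[1, 9, 18, 4, 7] -> max=18
step 8: append 58 -> window=[9, 18, 4, 7, 58] -> max=58
step 9: append 2 -> window=[18, 4, 7, 58, 2] -> max=58
step 10: append 27 -> window=[4, 7, 58, 2, 27] -> max=58
step 11: append 56 -> window=[7, 58, 2, 27, 56] -> max=58
step 12: append 46 -> window=[58, 2, 27, 56, 46] -> max=58
step 13: append 57 -> window=[2, 27, 56, 46, 57] -> max=57
step 14: append 54 -> window=[27, 56, 46, 57, 54] -> max=57
step 15: append 28 -> window=[56, 46, 57, 54, 28] -> max=57
Recorded maximums: 49 18 18 58 58 58 58 58 57 57 57
Changes between consecutive maximums: 3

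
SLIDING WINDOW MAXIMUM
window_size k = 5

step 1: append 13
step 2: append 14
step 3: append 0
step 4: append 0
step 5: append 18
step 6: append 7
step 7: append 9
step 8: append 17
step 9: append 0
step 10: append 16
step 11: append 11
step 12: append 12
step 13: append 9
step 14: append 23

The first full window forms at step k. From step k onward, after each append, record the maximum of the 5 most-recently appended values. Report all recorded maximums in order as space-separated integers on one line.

step 1: append 13 -> window=[13] (not full yet)
step 2: append 14 -> window=[13, 14] (not full yet)
step 3: append 0 -> window=[13, 14, 0] (not full yet)
step 4: append 0 -> window=[13, 14, 0, 0] (not full yet)
step 5: append 18 -> window=[13, 14, 0, 0, 18] -> max=18
step 6: append 7 -> window=[14, 0, 0, 18, 7] -> max=18
step 7: append 9 -> window=[0, 0, 18, 7, 9] -> max=18
step 8: append 17 -> window=[0, 18, 7, 9, 17] -> max=18
step 9: append 0 -> window=[18, 7, 9, 17, 0] -> max=18
step 10: append 16 -> window=[7, 9, 17, 0, 16] -> max=17
step 11: append 11 -> window=[9, 17, 0, 16, 11] -> max=17
step 12: append 12 -> window=[17, 0, 16, 11, 12] -> max=17
step 13: append 9 -> window=[0, 16, 11, 12, 9] -> max=16
step 14: append 23 -> window=[16, 11, 12, 9, 23] -> max=23

Answer: 18 18 18 18 18 17 17 17 16 23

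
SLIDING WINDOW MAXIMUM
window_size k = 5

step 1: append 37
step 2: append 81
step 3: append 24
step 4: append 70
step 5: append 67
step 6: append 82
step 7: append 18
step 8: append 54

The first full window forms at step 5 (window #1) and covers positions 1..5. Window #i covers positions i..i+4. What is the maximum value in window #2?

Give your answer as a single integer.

step 1: append 37 -> window=[37] (not full yet)
step 2: append 81 -> window=[37, 81] (not full yet)
step 3: append 24 -> window=[37, 81, 24] (not full yet)
step 4: append 70 -> window=[37, 81, 24, 70] (not full yet)
step 5: append 67 -> window=[37, 81, 24, 70, 67] -> max=81
step 6: append 82 -> window=[81, 24, 70, 67, 82] -> max=82
Window #2 max = 82

Answer: 82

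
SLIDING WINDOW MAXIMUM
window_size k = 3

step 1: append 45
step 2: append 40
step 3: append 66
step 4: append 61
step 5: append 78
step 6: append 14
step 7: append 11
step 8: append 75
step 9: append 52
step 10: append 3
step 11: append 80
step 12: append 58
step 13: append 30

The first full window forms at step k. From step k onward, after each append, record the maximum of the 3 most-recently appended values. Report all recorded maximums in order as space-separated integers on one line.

step 1: append 45 -> window=[45] (not full yet)
step 2: append 40 -> window=[45, 40] (not full yet)
step 3: append 66 -> window=[45, 40, 66] -> max=66
step 4: append 61 -> window=[40, 66, 61] -> max=66
step 5: append 78 -> window=[66, 61, 78] -> max=78
step 6: append 14 -> window=[61, 78, 14] -> max=78
step 7: append 11 -> window=[78, 14, 11] -> max=78
step 8: append 75 -> window=[14, 11, 75] -> max=75
step 9: append 52 -> window=[11, 75, 52] -> max=75
step 10: append 3 -> window=[75, 52, 3] -> max=75
step 11: append 80 -> window=[52, 3, 80] -> max=80
step 12: append 58 -> window=[3, 80, 58] -> max=80
step 13: append 30 -> window=[80, 58, 30] -> max=80

Answer: 66 66 78 78 78 75 75 75 80 80 80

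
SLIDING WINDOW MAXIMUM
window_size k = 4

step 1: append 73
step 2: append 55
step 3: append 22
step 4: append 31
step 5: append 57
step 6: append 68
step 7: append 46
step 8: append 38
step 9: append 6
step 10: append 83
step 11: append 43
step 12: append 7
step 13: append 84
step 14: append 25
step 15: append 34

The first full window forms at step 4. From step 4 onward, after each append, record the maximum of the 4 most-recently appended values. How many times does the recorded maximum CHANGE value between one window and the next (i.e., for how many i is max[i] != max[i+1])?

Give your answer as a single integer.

step 1: append 73 -> window=[73] (not full yet)
step 2: append 55 -> window=[73, 55] (not full yet)
step 3: append 22 -> window=[73, 55, 22] (not full yet)
step 4: append 31 -> window=[73, 55, 22, 31] -> max=73
step 5: append 57 -> window=[55, 22, 31, 57] -> max=57
step 6: append 68 -> window=[22, 31, 57, 68] -> max=68
step 7: append 46 -> window=[31, 57, 68, 46] -> max=68
step 8: append 38 -> window=[57, 68, 46, 38] -> max=68
step 9: append 6 -> window=[68, 46, 38, 6] -> max=68
step 10: append 83 -> window=[46, 38, 6, 83] -> max=83
step 11: append 43 -> window=[38, 6, 83, 43] -> max=83
step 12: append 7 -> window=[6, 83, 43, 7] -> max=83
step 13: append 84 -> window=[83, 43, 7, 84] -> max=84
step 14: append 25 -> window=[43, 7, 84, 25] -> max=84
step 15: append 34 -> window=[7, 84, 25, 34] -> max=84
Recorded maximums: 73 57 68 68 68 68 83 83 83 84 84 84
Changes between consecutive maximums: 4

Answer: 4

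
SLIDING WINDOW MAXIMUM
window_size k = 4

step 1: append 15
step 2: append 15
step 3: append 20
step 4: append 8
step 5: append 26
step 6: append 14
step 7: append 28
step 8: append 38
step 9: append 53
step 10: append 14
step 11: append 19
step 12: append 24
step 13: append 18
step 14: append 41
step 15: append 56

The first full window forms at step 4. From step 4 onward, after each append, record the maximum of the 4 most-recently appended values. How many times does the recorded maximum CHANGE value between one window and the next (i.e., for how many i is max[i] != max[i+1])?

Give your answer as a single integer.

Answer: 7

Derivation:
step 1: append 15 -> window=[15] (not full yet)
step 2: append 15 -> window=[15, 15] (not full yet)
step 3: append 20 -> window=[15, 15, 20] (not full yet)
step 4: append 8 -> window=[15, 15, 20, 8] -> max=20
step 5: append 26 -> window=[15, 20, 8, 26] -> max=26
step 6: append 14 -> window=[20, 8, 26, 14] -> max=26
step 7: append 28 -> window=[8, 26, 14, 28] -> max=28
step 8: append 38 -> window=[26, 14, 28, 38] -> max=38
step 9: append 53 -> window=[14, 28, 38, 53] -> max=53
step 10: append 14 -> window=[28, 38, 53, 14] -> max=53
step 11: append 19 -> window=[38, 53, 14, 19] -> max=53
step 12: append 24 -> window=[53, 14, 19, 24] -> max=53
step 13: append 18 -> window=[14, 19, 24, 18] -> max=24
step 14: append 41 -> window=[19, 24, 18, 41] -> max=41
step 15: append 56 -> window=[24, 18, 41, 56] -> max=56
Recorded maximums: 20 26 26 28 38 53 53 53 53 24 41 56
Changes between consecutive maximums: 7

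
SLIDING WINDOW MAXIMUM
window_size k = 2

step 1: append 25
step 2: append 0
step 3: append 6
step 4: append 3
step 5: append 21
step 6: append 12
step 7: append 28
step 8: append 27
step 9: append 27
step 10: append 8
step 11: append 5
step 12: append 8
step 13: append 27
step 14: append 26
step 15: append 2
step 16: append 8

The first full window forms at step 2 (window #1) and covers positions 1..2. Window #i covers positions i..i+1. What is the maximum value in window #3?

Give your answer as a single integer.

Answer: 6

Derivation:
step 1: append 25 -> window=[25] (not full yet)
step 2: append 0 -> window=[25, 0] -> max=25
step 3: append 6 -> window=[0, 6] -> max=6
step 4: append 3 -> window=[6, 3] -> max=6
Window #3 max = 6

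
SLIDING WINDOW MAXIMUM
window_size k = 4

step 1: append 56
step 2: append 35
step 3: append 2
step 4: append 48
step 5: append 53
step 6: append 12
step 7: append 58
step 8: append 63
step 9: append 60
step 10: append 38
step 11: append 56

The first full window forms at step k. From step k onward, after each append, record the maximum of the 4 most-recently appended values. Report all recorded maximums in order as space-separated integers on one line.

step 1: append 56 -> window=[56] (not full yet)
step 2: append 35 -> window=[56, 35] (not full yet)
step 3: append 2 -> window=[56, 35, 2] (not full yet)
step 4: append 48 -> window=[56, 35, 2, 48] -> max=56
step 5: append 53 -> window=[35, 2, 48, 53] -> max=53
step 6: append 12 -> window=[2, 48, 53, 12] -> max=53
step 7: append 58 -> window=[48, 53, 12, 58] -> max=58
step 8: append 63 -> window=[53, 12, 58, 63] -> max=63
step 9: append 60 -> window=[12, 58, 63, 60] -> max=63
step 10: append 38 -> window=[58, 63, 60, 38] -> max=63
step 11: append 56 -> window=[63, 60, 38, 56] -> max=63

Answer: 56 53 53 58 63 63 63 63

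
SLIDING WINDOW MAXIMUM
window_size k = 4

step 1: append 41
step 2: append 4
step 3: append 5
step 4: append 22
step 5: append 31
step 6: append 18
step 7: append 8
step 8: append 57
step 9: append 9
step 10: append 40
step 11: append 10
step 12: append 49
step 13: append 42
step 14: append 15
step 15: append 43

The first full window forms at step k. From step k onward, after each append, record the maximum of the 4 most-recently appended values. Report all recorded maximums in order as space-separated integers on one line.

step 1: append 41 -> window=[41] (not full yet)
step 2: append 4 -> window=[41, 4] (not full yet)
step 3: append 5 -> window=[41, 4, 5] (not full yet)
step 4: append 22 -> window=[41, 4, 5, 22] -> max=41
step 5: append 31 -> window=[4, 5, 22, 31] -> max=31
step 6: append 18 -> window=[5, 22, 31, 18] -> max=31
step 7: append 8 -> window=[22, 31, 18, 8] -> max=31
step 8: append 57 -> window=[31, 18, 8, 57] -> max=57
step 9: append 9 -> window=[18, 8, 57, 9] -> max=57
step 10: append 40 -> window=[8, 57, 9, 40] -> max=57
step 11: append 10 -> window=[57, 9, 40, 10] -> max=57
step 12: append 49 -> window=[9, 40, 10, 49] -> max=49
step 13: append 42 -> window=[40, 10, 49, 42] -> max=49
step 14: append 15 -> window=[10, 49, 42, 15] -> max=49
step 15: append 43 -> window=[49, 42, 15, 43] -> max=49

Answer: 41 31 31 31 57 57 57 57 49 49 49 49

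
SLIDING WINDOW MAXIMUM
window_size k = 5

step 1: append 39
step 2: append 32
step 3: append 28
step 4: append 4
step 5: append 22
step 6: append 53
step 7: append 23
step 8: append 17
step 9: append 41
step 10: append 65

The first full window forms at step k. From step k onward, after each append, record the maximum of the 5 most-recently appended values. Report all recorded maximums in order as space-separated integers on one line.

Answer: 39 53 53 53 53 65

Derivation:
step 1: append 39 -> window=[39] (not full yet)
step 2: append 32 -> window=[39, 32] (not full yet)
step 3: append 28 -> window=[39, 32, 28] (not full yet)
step 4: append 4 -> window=[39, 32, 28, 4] (not full yet)
step 5: append 22 -> window=[39, 32, 28, 4, 22] -> max=39
step 6: append 53 -> window=[32, 28, 4, 22, 53] -> max=53
step 7: append 23 -> window=[28, 4, 22, 53, 23] -> max=53
step 8: append 17 -> window=[4, 22, 53, 23, 17] -> max=53
step 9: append 41 -> window=[22, 53, 23, 17, 41] -> max=53
step 10: append 65 -> window=[53, 23, 17, 41, 65] -> max=65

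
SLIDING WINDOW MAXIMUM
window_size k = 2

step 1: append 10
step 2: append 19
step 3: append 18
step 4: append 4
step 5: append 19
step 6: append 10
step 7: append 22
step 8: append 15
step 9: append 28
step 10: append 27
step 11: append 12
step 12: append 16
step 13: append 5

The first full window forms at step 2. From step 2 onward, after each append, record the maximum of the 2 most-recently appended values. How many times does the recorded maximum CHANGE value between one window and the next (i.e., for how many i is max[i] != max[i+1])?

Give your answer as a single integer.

Answer: 6

Derivation:
step 1: append 10 -> window=[10] (not full yet)
step 2: append 19 -> window=[10, 19] -> max=19
step 3: append 18 -> window=[19, 18] -> max=19
step 4: append 4 -> window=[18, 4] -> max=18
step 5: append 19 -> window=[4, 19] -> max=19
step 6: append 10 -> window=[19, 10] -> max=19
step 7: append 22 -> window=[10, 22] -> max=22
step 8: append 15 -> window=[22, 15] -> max=22
step 9: append 28 -> window=[15, 28] -> max=28
step 10: append 27 -> window=[28, 27] -> max=28
step 11: append 12 -> window=[27, 12] -> max=27
step 12: append 16 -> window=[12, 16] -> max=16
step 13: append 5 -> window=[16, 5] -> max=16
Recorded maximums: 19 19 18 19 19 22 22 28 28 27 16 16
Changes between consecutive maximums: 6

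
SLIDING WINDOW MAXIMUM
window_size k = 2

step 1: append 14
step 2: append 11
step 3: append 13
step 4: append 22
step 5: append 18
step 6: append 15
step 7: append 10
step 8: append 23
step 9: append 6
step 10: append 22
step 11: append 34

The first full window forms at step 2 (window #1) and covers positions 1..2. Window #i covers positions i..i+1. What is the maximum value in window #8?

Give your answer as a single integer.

Answer: 23

Derivation:
step 1: append 14 -> window=[14] (not full yet)
step 2: append 11 -> window=[14, 11] -> max=14
step 3: append 13 -> window=[11, 13] -> max=13
step 4: append 22 -> window=[13, 22] -> max=22
step 5: append 18 -> window=[22, 18] -> max=22
step 6: append 15 -> window=[18, 15] -> max=18
step 7: append 10 -> window=[15, 10] -> max=15
step 8: append 23 -> window=[10, 23] -> max=23
step 9: append 6 -> window=[23, 6] -> max=23
Window #8 max = 23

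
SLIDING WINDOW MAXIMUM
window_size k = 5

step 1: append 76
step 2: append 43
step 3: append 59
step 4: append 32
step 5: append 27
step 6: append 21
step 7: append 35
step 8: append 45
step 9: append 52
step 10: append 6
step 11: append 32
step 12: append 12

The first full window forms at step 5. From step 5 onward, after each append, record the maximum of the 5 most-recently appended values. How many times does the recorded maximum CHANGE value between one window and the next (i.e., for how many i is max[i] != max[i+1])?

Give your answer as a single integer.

Answer: 3

Derivation:
step 1: append 76 -> window=[76] (not full yet)
step 2: append 43 -> window=[76, 43] (not full yet)
step 3: append 59 -> window=[76, 43, 59] (not full yet)
step 4: append 32 -> window=[76, 43, 59, 32] (not full yet)
step 5: append 27 -> window=[76, 43, 59, 32, 27] -> max=76
step 6: append 21 -> window=[43, 59, 32, 27, 21] -> max=59
step 7: append 35 -> window=[59, 32, 27, 21, 35] -> max=59
step 8: append 45 -> window=[32, 27, 21, 35, 45] -> max=45
step 9: append 52 -> window=[27, 21, 35, 45, 52] -> max=52
step 10: append 6 -> window=[21, 35, 45, 52, 6] -> max=52
step 11: append 32 -> window=[35, 45, 52, 6, 32] -> max=52
step 12: append 12 -> window=[45, 52, 6, 32, 12] -> max=52
Recorded maximums: 76 59 59 45 52 52 52 52
Changes between consecutive maximums: 3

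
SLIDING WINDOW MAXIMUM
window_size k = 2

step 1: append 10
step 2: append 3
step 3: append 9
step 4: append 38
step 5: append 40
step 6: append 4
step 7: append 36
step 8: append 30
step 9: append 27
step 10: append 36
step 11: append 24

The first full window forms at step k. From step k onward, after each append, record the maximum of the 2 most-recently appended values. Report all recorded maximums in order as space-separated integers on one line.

Answer: 10 9 38 40 40 36 36 30 36 36

Derivation:
step 1: append 10 -> window=[10] (not full yet)
step 2: append 3 -> window=[10, 3] -> max=10
step 3: append 9 -> window=[3, 9] -> max=9
step 4: append 38 -> window=[9, 38] -> max=38
step 5: append 40 -> window=[38, 40] -> max=40
step 6: append 4 -> window=[40, 4] -> max=40
step 7: append 36 -> window=[4, 36] -> max=36
step 8: append 30 -> window=[36, 30] -> max=36
step 9: append 27 -> window=[30, 27] -> max=30
step 10: append 36 -> window=[27, 36] -> max=36
step 11: append 24 -> window=[36, 24] -> max=36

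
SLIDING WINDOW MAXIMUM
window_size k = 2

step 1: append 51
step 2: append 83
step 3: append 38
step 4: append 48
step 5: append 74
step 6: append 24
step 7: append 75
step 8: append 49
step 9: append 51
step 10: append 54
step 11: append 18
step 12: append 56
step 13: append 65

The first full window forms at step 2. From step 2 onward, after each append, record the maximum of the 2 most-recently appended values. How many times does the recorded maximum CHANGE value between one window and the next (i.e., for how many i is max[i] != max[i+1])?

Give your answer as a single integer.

step 1: append 51 -> window=[51] (not full yet)
step 2: append 83 -> window=[51, 83] -> max=83
step 3: append 38 -> window=[83, 38] -> max=83
step 4: append 48 -> window=[38, 48] -> max=48
step 5: append 74 -> window=[48, 74] -> max=74
step 6: append 24 -> window=[74, 24] -> max=74
step 7: append 75 -> window=[24, 75] -> max=75
step 8: append 49 -> window=[75, 49] -> max=75
step 9: append 51 -> window=[49, 51] -> max=51
step 10: append 54 -> window=[51, 54] -> max=54
step 11: append 18 -> window=[54, 18] -> max=54
step 12: append 56 -> window=[18, 56] -> max=56
step 13: append 65 -> window=[56, 65] -> max=65
Recorded maximums: 83 83 48 74 74 75 75 51 54 54 56 65
Changes between consecutive maximums: 7

Answer: 7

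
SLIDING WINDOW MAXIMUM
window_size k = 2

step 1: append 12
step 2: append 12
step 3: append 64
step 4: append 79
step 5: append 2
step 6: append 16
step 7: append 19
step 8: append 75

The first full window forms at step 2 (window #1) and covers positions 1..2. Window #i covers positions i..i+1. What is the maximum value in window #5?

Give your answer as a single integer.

Answer: 16

Derivation:
step 1: append 12 -> window=[12] (not full yet)
step 2: append 12 -> window=[12, 12] -> max=12
step 3: append 64 -> window=[12, 64] -> max=64
step 4: append 79 -> window=[64, 79] -> max=79
step 5: append 2 -> window=[79, 2] -> max=79
step 6: append 16 -> window=[2, 16] -> max=16
Window #5 max = 16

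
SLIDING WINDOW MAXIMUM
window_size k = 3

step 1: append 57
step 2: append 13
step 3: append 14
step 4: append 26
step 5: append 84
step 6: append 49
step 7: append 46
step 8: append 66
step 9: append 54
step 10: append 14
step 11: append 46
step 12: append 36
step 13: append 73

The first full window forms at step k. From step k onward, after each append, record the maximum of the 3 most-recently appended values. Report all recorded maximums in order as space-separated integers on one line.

step 1: append 57 -> window=[57] (not full yet)
step 2: append 13 -> window=[57, 13] (not full yet)
step 3: append 14 -> window=[57, 13, 14] -> max=57
step 4: append 26 -> window=[13, 14, 26] -> max=26
step 5: append 84 -> window=[14, 26, 84] -> max=84
step 6: append 49 -> window=[26, 84, 49] -> max=84
step 7: append 46 -> window=[84, 49, 46] -> max=84
step 8: append 66 -> window=[49, 46, 66] -> max=66
step 9: append 54 -> window=[46, 66, 54] -> max=66
step 10: append 14 -> window=[66, 54, 14] -> max=66
step 11: append 46 -> window=[54, 14, 46] -> max=54
step 12: append 36 -> window=[14, 46, 36] -> max=46
step 13: append 73 -> window=[46, 36, 73] -> max=73

Answer: 57 26 84 84 84 66 66 66 54 46 73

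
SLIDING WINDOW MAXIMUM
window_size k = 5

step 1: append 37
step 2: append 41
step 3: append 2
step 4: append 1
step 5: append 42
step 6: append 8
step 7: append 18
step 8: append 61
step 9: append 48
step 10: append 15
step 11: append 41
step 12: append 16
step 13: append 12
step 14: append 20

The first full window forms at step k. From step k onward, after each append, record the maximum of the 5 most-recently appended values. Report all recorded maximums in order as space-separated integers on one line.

Answer: 42 42 42 61 61 61 61 61 48 41

Derivation:
step 1: append 37 -> window=[37] (not full yet)
step 2: append 41 -> window=[37, 41] (not full yet)
step 3: append 2 -> window=[37, 41, 2] (not full yet)
step 4: append 1 -> window=[37, 41, 2, 1] (not full yet)
step 5: append 42 -> window=[37, 41, 2, 1, 42] -> max=42
step 6: append 8 -> window=[41, 2, 1, 42, 8] -> max=42
step 7: append 18 -> window=[2, 1, 42, 8, 18] -> max=42
step 8: append 61 -> window=[1, 42, 8, 18, 61] -> max=61
step 9: append 48 -> window=[42, 8, 18, 61, 48] -> max=61
step 10: append 15 -> window=[8, 18, 61, 48, 15] -> max=61
step 11: append 41 -> window=[18, 61, 48, 15, 41] -> max=61
step 12: append 16 -> window=[61, 48, 15, 41, 16] -> max=61
step 13: append 12 -> window=[48, 15, 41, 16, 12] -> max=48
step 14: append 20 -> window=[15, 41, 16, 12, 20] -> max=41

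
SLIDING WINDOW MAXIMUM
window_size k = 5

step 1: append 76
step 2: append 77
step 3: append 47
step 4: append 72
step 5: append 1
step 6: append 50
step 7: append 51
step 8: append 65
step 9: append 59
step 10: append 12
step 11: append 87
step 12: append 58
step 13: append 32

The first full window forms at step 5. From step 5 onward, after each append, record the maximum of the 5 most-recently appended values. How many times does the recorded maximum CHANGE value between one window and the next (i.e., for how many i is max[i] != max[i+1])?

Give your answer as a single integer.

Answer: 3

Derivation:
step 1: append 76 -> window=[76] (not full yet)
step 2: append 77 -> window=[76, 77] (not full yet)
step 3: append 47 -> window=[76, 77, 47] (not full yet)
step 4: append 72 -> window=[76, 77, 47, 72] (not full yet)
step 5: append 1 -> window=[76, 77, 47, 72, 1] -> max=77
step 6: append 50 -> window=[77, 47, 72, 1, 50] -> max=77
step 7: append 51 -> window=[47, 72, 1, 50, 51] -> max=72
step 8: append 65 -> window=[72, 1, 50, 51, 65] -> max=72
step 9: append 59 -> window=[1, 50, 51, 65, 59] -> max=65
step 10: append 12 -> window=[50, 51, 65, 59, 12] -> max=65
step 11: append 87 -> window=[51, 65, 59, 12, 87] -> max=87
step 12: append 58 -> window=[65, 59, 12, 87, 58] -> max=87
step 13: append 32 -> window=[59, 12, 87, 58, 32] -> max=87
Recorded maximums: 77 77 72 72 65 65 87 87 87
Changes between consecutive maximums: 3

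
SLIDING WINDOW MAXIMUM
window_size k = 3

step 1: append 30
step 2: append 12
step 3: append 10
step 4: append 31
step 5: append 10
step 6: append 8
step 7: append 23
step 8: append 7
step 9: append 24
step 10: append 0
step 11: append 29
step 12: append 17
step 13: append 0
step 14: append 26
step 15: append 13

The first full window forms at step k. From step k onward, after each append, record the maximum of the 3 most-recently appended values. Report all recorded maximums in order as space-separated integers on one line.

Answer: 30 31 31 31 23 23 24 24 29 29 29 26 26

Derivation:
step 1: append 30 -> window=[30] (not full yet)
step 2: append 12 -> window=[30, 12] (not full yet)
step 3: append 10 -> window=[30, 12, 10] -> max=30
step 4: append 31 -> window=[12, 10, 31] -> max=31
step 5: append 10 -> window=[10, 31, 10] -> max=31
step 6: append 8 -> window=[31, 10, 8] -> max=31
step 7: append 23 -> window=[10, 8, 23] -> max=23
step 8: append 7 -> window=[8, 23, 7] -> max=23
step 9: append 24 -> window=[23, 7, 24] -> max=24
step 10: append 0 -> window=[7, 24, 0] -> max=24
step 11: append 29 -> window=[24, 0, 29] -> max=29
step 12: append 17 -> window=[0, 29, 17] -> max=29
step 13: append 0 -> window=[29, 17, 0] -> max=29
step 14: append 26 -> window=[17, 0, 26] -> max=26
step 15: append 13 -> window=[0, 26, 13] -> max=26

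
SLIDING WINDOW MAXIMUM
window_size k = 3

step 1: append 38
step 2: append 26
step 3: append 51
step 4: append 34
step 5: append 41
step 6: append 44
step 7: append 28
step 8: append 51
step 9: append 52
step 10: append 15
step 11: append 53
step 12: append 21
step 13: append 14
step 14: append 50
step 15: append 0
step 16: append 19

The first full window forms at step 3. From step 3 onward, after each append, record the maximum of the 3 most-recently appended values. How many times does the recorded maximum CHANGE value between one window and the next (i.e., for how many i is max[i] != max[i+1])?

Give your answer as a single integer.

step 1: append 38 -> window=[38] (not full yet)
step 2: append 26 -> window=[38, 26] (not full yet)
step 3: append 51 -> window=[38, 26, 51] -> max=51
step 4: append 34 -> window=[26, 51, 34] -> max=51
step 5: append 41 -> window=[51, 34, 41] -> max=51
step 6: append 44 -> window=[34, 41, 44] -> max=44
step 7: append 28 -> window=[41, 44, 28] -> max=44
step 8: append 51 -> window=[44, 28, 51] -> max=51
step 9: append 52 -> window=[28, 51, 52] -> max=52
step 10: append 15 -> window=[51, 52, 15] -> max=52
step 11: append 53 -> window=[52, 15, 53] -> max=53
step 12: append 21 -> window=[15, 53, 21] -> max=53
step 13: append 14 -> window=[53, 21, 14] -> max=53
step 14: append 50 -> window=[21, 14, 50] -> max=50
step 15: append 0 -> window=[14, 50, 0] -> max=50
step 16: append 19 -> window=[50, 0, 19] -> max=50
Recorded maximums: 51 51 51 44 44 51 52 52 53 53 53 50 50 50
Changes between consecutive maximums: 5

Answer: 5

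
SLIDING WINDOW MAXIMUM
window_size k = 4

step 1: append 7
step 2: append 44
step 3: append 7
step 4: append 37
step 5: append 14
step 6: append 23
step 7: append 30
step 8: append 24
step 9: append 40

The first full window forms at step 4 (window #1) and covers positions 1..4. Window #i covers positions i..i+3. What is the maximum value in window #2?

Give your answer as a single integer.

step 1: append 7 -> window=[7] (not full yet)
step 2: append 44 -> window=[7, 44] (not full yet)
step 3: append 7 -> window=[7, 44, 7] (not full yet)
step 4: append 37 -> window=[7, 44, 7, 37] -> max=44
step 5: append 14 -> window=[44, 7, 37, 14] -> max=44
Window #2 max = 44

Answer: 44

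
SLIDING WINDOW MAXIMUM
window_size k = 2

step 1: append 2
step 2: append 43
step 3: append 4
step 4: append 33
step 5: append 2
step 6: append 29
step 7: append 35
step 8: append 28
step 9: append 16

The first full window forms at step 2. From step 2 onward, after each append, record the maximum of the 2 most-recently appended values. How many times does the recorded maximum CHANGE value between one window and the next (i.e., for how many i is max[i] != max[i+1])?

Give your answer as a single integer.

step 1: append 2 -> window=[2] (not full yet)
step 2: append 43 -> window=[2, 43] -> max=43
step 3: append 4 -> window=[43, 4] -> max=43
step 4: append 33 -> window=[4, 33] -> max=33
step 5: append 2 -> window=[33, 2] -> max=33
step 6: append 29 -> window=[2, 29] -> max=29
step 7: append 35 -> window=[29, 35] -> max=35
step 8: append 28 -> window=[35, 28] -> max=35
step 9: append 16 -> window=[28, 16] -> max=28
Recorded maximums: 43 43 33 33 29 35 35 28
Changes between consecutive maximums: 4

Answer: 4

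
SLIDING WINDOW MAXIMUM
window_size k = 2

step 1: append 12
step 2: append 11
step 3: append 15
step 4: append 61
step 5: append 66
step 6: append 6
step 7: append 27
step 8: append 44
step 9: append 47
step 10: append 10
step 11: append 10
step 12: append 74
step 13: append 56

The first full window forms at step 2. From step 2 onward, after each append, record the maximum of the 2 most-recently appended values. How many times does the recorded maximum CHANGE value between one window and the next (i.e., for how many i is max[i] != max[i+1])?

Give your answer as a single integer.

Answer: 8

Derivation:
step 1: append 12 -> window=[12] (not full yet)
step 2: append 11 -> window=[12, 11] -> max=12
step 3: append 15 -> window=[11, 15] -> max=15
step 4: append 61 -> window=[15, 61] -> max=61
step 5: append 66 -> window=[61, 66] -> max=66
step 6: append 6 -> window=[66, 6] -> max=66
step 7: append 27 -> window=[6, 27] -> max=27
step 8: append 44 -> window=[27, 44] -> max=44
step 9: append 47 -> window=[44, 47] -> max=47
step 10: append 10 -> window=[47, 10] -> max=47
step 11: append 10 -> window=[10, 10] -> max=10
step 12: append 74 -> window=[10, 74] -> max=74
step 13: append 56 -> window=[74, 56] -> max=74
Recorded maximums: 12 15 61 66 66 27 44 47 47 10 74 74
Changes between consecutive maximums: 8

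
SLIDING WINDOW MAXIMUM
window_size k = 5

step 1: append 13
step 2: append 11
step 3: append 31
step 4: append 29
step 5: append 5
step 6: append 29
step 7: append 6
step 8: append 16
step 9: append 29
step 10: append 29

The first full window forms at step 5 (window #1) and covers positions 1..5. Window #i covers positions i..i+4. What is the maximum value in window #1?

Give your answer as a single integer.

Answer: 31

Derivation:
step 1: append 13 -> window=[13] (not full yet)
step 2: append 11 -> window=[13, 11] (not full yet)
step 3: append 31 -> window=[13, 11, 31] (not full yet)
step 4: append 29 -> window=[13, 11, 31, 29] (not full yet)
step 5: append 5 -> window=[13, 11, 31, 29, 5] -> max=31
Window #1 max = 31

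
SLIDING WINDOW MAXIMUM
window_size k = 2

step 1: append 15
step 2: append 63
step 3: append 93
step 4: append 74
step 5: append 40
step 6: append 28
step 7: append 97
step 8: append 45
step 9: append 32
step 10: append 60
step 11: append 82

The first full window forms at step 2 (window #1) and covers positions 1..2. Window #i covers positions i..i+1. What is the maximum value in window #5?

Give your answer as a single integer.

Answer: 40

Derivation:
step 1: append 15 -> window=[15] (not full yet)
step 2: append 63 -> window=[15, 63] -> max=63
step 3: append 93 -> window=[63, 93] -> max=93
step 4: append 74 -> window=[93, 74] -> max=93
step 5: append 40 -> window=[74, 40] -> max=74
step 6: append 28 -> window=[40, 28] -> max=40
Window #5 max = 40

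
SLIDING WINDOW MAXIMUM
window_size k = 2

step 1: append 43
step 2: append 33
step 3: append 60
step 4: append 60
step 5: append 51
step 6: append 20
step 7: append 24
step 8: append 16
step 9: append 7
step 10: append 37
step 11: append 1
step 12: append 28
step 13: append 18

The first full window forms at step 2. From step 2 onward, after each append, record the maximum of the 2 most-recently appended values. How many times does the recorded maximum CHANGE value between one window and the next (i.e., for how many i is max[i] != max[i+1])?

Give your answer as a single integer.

step 1: append 43 -> window=[43] (not full yet)
step 2: append 33 -> window=[43, 33] -> max=43
step 3: append 60 -> window=[33, 60] -> max=60
step 4: append 60 -> window=[60, 60] -> max=60
step 5: append 51 -> window=[60, 51] -> max=60
step 6: append 20 -> window=[51, 20] -> max=51
step 7: append 24 -> window=[20, 24] -> max=24
step 8: append 16 -> window=[24, 16] -> max=24
step 9: append 7 -> window=[16, 7] -> max=16
step 10: append 37 -> window=[7, 37] -> max=37
step 11: append 1 -> window=[37, 1] -> max=37
step 12: append 28 -> window=[1, 28] -> max=28
step 13: append 18 -> window=[28, 18] -> max=28
Recorded maximums: 43 60 60 60 51 24 24 16 37 37 28 28
Changes between consecutive maximums: 6

Answer: 6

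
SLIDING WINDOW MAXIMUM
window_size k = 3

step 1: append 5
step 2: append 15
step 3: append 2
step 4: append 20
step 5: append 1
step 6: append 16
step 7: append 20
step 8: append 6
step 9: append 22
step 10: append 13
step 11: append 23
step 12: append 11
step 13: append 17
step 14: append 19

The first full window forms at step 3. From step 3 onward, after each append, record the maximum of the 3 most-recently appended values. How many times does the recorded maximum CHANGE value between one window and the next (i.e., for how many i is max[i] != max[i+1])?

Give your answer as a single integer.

step 1: append 5 -> window=[5] (not full yet)
step 2: append 15 -> window=[5, 15] (not full yet)
step 3: append 2 -> window=[5, 15, 2] -> max=15
step 4: append 20 -> window=[15, 2, 20] -> max=20
step 5: append 1 -> window=[2, 20, 1] -> max=20
step 6: append 16 -> window=[20, 1, 16] -> max=20
step 7: append 20 -> window=[1, 16, 20] -> max=20
step 8: append 6 -> window=[16, 20, 6] -> max=20
step 9: append 22 -> window=[20, 6, 22] -> max=22
step 10: append 13 -> window=[6, 22, 13] -> max=22
step 11: append 23 -> window=[22, 13, 23] -> max=23
step 12: append 11 -> window=[13, 23, 11] -> max=23
step 13: append 17 -> window=[23, 11, 17] -> max=23
step 14: append 19 -> window=[11, 17, 19] -> max=19
Recorded maximums: 15 20 20 20 20 20 22 22 23 23 23 19
Changes between consecutive maximums: 4

Answer: 4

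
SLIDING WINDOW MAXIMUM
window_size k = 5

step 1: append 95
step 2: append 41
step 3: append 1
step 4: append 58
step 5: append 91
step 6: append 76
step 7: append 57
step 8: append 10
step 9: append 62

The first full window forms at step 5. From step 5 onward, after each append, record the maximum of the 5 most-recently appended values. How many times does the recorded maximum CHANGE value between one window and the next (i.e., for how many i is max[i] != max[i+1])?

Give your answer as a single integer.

Answer: 1

Derivation:
step 1: append 95 -> window=[95] (not full yet)
step 2: append 41 -> window=[95, 41] (not full yet)
step 3: append 1 -> window=[95, 41, 1] (not full yet)
step 4: append 58 -> window=[95, 41, 1, 58] (not full yet)
step 5: append 91 -> window=[95, 41, 1, 58, 91] -> max=95
step 6: append 76 -> window=[41, 1, 58, 91, 76] -> max=91
step 7: append 57 -> window=[1, 58, 91, 76, 57] -> max=91
step 8: append 10 -> window=[58, 91, 76, 57, 10] -> max=91
step 9: append 62 -> window=[91, 76, 57, 10, 62] -> max=91
Recorded maximums: 95 91 91 91 91
Changes between consecutive maximums: 1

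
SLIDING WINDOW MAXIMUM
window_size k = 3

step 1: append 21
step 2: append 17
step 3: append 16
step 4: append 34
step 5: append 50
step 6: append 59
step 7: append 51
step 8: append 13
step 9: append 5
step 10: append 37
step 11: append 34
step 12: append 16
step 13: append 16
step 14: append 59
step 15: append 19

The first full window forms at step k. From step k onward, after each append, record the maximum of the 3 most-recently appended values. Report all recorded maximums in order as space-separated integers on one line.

Answer: 21 34 50 59 59 59 51 37 37 37 34 59 59

Derivation:
step 1: append 21 -> window=[21] (not full yet)
step 2: append 17 -> window=[21, 17] (not full yet)
step 3: append 16 -> window=[21, 17, 16] -> max=21
step 4: append 34 -> window=[17, 16, 34] -> max=34
step 5: append 50 -> window=[16, 34, 50] -> max=50
step 6: append 59 -> window=[34, 50, 59] -> max=59
step 7: append 51 -> window=[50, 59, 51] -> max=59
step 8: append 13 -> window=[59, 51, 13] -> max=59
step 9: append 5 -> window=[51, 13, 5] -> max=51
step 10: append 37 -> window=[13, 5, 37] -> max=37
step 11: append 34 -> window=[5, 37, 34] -> max=37
step 12: append 16 -> window=[37, 34, 16] -> max=37
step 13: append 16 -> window=[34, 16, 16] -> max=34
step 14: append 59 -> window=[16, 16, 59] -> max=59
step 15: append 19 -> window=[16, 59, 19] -> max=59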